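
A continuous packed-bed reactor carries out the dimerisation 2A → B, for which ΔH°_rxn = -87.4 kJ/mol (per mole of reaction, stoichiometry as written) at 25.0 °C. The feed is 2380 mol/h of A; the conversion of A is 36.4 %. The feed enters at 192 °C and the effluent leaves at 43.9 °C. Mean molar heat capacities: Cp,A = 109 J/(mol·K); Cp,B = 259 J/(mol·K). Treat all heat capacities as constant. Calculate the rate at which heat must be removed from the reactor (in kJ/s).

Q_out = 21.1 kJ/s

Extent of reaction ξ = 0.364 × 2380 / 2 = 433.16 mol/h
Reaction term: ξ·ΔH°_rxn = 433.16 × -87.4 = -37858 kJ/h
Sensible, feed 192→25 °C: -43323 kJ/h
Outlet flows (mol/h): A 1513.7, B 433.16
Sensible, products 25→43.9 °C: 5238.7 kJ/h
Q = ΔH = -75943 kJ/h = -21.095 kW
Heat removed = 21.095 kJ/s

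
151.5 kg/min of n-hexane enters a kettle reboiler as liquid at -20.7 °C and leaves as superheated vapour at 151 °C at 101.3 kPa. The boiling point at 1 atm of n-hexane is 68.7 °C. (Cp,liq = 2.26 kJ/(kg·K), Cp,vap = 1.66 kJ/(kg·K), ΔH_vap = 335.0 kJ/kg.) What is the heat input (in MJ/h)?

liquid -20.7→68.7 °C: 202.04 kJ/kg
vaporisation at 68.7 °C: 335 kJ/kg
vapour 68.7→151 °C: 136.62 kJ/kg
Δh = 202.04 + 335 + 136.62 = 673.66 kJ/kg
Q = ṁ·Δh = 151.5 kg/min × 673.66 kJ/kg = 102060 kJ/min
|Q| = 1701 kW = 6123.6 MJ/h

Q = 6120 MJ/h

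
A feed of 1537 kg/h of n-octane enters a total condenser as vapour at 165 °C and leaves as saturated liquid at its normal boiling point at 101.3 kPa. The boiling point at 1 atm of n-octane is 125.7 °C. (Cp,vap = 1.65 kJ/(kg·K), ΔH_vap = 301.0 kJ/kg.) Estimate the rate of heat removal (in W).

vapour 165→125.7 °C: -64.845 kJ/kg
condensation at 125.7 °C: -301 kJ/kg
Δh = -64.845 + -301 = -365.85 kJ/kg
Q = ṁ·Δh = 1537 kg/h × -365.85 kJ/kg = -562300 kJ/h
|Q| = 156.2 kW = 156200 W

Q_c = 156000 W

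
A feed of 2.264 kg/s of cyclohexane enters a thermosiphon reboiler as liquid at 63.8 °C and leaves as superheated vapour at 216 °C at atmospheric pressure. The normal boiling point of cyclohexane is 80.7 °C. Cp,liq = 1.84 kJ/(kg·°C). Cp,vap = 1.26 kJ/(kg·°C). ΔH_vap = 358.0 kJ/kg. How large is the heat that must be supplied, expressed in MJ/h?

Q = 4560 MJ/h

liquid 63.8→80.7 °C: 31.096 kJ/kg
vaporisation at 80.7 °C: 358 kJ/kg
vapour 80.7→216 °C: 170.48 kJ/kg
Δh = 31.096 + 358 + 170.48 = 559.57 kJ/kg
Q = ṁ·Δh = 2.264 kg/s × 559.57 kJ/kg = 1266.9 kJ/s
|Q| = 1266.9 kW = 4560.8 MJ/h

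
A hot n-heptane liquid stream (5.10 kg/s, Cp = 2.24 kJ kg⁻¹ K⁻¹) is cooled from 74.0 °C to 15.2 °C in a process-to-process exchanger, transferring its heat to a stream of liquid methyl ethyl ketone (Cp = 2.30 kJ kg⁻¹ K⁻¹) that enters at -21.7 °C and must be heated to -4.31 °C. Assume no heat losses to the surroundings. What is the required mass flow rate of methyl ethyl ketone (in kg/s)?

Heat released by hot stream: Q = 5.10 × 2.24 × (74.0 − 15.2) = 671.73 kJ/s
Energy balance on cold side (adiabatic exchanger): Q = ṁ_c·Cp_c·(T_c,out − T_c,in)
ṁ_c = 671.73 / [2.30 × (-4.31 − -21.7)] = 16.795 kg/s

ṁ_c = 16.8 kg/s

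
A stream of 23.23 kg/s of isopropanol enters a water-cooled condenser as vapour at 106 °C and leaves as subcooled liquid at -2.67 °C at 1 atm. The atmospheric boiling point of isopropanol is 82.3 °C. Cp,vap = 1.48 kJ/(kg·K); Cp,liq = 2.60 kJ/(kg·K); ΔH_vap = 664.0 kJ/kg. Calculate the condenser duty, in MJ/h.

Q_c = 76900 MJ/h

vapour 106→82.3 °C: -35.076 kJ/kg
condensation at 82.3 °C: -664 kJ/kg
liquid 82.3→-2.67 °C: -220.92 kJ/kg
Δh = -35.076 + -664 + -220.92 = -920 kJ/kg
Q = ṁ·Δh = 23.23 kg/s × -920 kJ/kg = -21372 kJ/s
|Q| = 21372 kW = 76938 MJ/h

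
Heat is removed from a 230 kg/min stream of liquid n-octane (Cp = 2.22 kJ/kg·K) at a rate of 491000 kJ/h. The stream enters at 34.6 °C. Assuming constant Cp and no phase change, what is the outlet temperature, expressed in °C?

Q = 491000 kJ/h = 8183.3 kJ/min
ΔT = Q/(ṁ·Cp) = 8183.3/(230×2.22) = 16.027 K
T_out = 34.6 − 16.027 = 18.573 °C

T_out = 18.6 °C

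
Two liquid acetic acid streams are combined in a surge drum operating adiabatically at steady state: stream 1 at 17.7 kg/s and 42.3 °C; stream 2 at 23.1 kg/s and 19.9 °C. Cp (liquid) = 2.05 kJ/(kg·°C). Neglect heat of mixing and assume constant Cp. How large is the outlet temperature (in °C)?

T_out = 29.6 °C

Adiabatic, steady state ⇒ Σ ṁᵢCp,ᵢ(T_out − Tᵢ) = 0
T_out = Σ ṁᵢCp,ᵢTᵢ / Σ ṁᵢCp,ᵢ
      = 2477.2 / 83.64 = 29.618 °C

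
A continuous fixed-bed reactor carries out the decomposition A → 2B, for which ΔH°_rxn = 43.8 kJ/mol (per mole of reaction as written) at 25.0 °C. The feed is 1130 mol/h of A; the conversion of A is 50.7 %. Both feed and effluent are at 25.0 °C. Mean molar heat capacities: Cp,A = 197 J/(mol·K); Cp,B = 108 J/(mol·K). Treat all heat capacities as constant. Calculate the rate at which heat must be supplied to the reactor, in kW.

Extent of reaction ξ = 0.507 × 1130 = 572.91 mol/h
Reaction term: ξ·ΔH°_rxn = 572.91 × 43.8 = 25093 kJ/h
Q = ΔH = 25093 kJ/h = 6.9704 kW
Heat supplied = 6.9704 kW

Q_in = 6.97 kW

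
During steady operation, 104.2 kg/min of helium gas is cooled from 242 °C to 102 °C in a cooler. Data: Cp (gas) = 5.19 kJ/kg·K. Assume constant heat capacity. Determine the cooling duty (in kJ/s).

Q_c = 1260 kJ/s

Q = ṁ·Cp·ΔT = 104.2 × 5.19 × (102 − 242) = -75712 kJ/min
Converting: 75712 / 60 s = 1261.9 kW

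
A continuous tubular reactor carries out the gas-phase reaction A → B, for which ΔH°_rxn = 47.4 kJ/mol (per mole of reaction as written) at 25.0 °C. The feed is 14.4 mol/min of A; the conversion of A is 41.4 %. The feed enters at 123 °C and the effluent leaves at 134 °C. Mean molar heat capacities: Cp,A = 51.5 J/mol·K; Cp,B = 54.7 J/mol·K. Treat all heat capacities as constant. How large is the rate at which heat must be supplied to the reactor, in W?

Extent of reaction ξ = 0.414 × 14.4 = 5.9616 mol/min
Reaction term: ξ·ΔH°_rxn = 5.9616 × 47.4 = 282.58 kJ/min
Sensible, feed 123→25 °C: -72.677 kJ/min
Outlet flows (mol/min): A 8.4384, B 5.9616
Sensible, products 25→134 °C: 82.914 kJ/min
Q = ΔH = 292.82 kJ/min = 4.8803 kW
Heat supplied = 4880.3 W

Q_in = 4880 W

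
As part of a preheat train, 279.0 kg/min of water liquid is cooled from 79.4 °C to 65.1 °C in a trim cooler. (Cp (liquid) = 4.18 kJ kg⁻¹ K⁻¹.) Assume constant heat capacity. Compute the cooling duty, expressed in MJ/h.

Q = ṁ·Cp·ΔT = 279.0 × 4.18 × (65.1 − 79.4) = -16677 kJ/min
Converting: 16677 / 60 s = 277.95 kW
Cooling duty = 1000.6 MJ/h

Q_c = 1000 MJ/h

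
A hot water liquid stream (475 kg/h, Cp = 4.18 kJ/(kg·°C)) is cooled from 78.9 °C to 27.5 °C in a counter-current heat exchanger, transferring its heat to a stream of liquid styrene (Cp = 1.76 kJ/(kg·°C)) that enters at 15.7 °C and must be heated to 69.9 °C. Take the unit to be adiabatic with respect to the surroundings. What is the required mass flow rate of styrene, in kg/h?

Heat released by hot stream: Q = 475 × 4.18 × (78.9 − 27.5) = 102050 kJ/h
Energy balance on cold side (adiabatic exchanger): Q = ṁ_c·Cp_c·(T_c,out − T_c,in)
ṁ_c = 102050 / [1.76 × (69.9 − 15.7)] = 1069.8 kg/h

ṁ_c = 1070 kg/h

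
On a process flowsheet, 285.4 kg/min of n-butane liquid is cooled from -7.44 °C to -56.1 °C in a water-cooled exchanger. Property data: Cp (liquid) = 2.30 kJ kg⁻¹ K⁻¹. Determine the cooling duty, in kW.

Q = ṁ·Cp·ΔT = 285.4 × 2.30 × (-56.1 − -7.44) = -31941 kJ/min
Converting: 31941 / 60 s = 532.36 kW

Q_c = 532 kW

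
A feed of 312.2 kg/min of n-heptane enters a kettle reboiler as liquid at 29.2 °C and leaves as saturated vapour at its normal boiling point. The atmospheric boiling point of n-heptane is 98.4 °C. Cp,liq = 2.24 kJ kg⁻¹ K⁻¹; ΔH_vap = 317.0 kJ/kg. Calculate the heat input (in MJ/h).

Q = 8840 MJ/h

liquid 29.2→98.4 °C: 155.01 kJ/kg
vaporisation at 98.4 °C: 317 kJ/kg
Δh = 155.01 + 317 = 472.01 kJ/kg
Q = ṁ·Δh = 312.2 kg/min × 472.01 kJ/kg = 147360 kJ/min
|Q| = 2456 kW = 8841.7 MJ/h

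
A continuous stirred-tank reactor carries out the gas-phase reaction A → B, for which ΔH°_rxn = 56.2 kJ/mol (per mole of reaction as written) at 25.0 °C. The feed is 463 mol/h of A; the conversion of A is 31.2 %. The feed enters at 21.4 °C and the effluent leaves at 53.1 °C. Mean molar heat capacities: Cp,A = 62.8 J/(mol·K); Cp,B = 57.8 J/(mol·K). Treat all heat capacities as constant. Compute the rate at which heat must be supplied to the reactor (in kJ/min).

Q_in = 150 kJ/min

Extent of reaction ξ = 0.312 × 463 = 144.46 mol/h
Reaction term: ξ·ΔH°_rxn = 144.46 × 56.2 = 8118.4 kJ/h
Sensible, feed 21.4→25 °C: 104.68 kJ/h
Outlet flows (mol/h): A 318.54, B 144.46
Sensible, products 25→53.1 °C: 796.75 kJ/h
Q = ΔH = 9019.9 kJ/h = 2.5055 kW
Heat supplied = 150.33 kJ/min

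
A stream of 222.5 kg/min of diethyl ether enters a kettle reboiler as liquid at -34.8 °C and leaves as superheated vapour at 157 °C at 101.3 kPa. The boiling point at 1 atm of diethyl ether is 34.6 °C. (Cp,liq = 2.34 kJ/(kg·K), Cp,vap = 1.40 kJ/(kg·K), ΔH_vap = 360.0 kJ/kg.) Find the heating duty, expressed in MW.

liquid -34.8→34.6 °C: 162.4 kJ/kg
vaporisation at 34.6 °C: 360 kJ/kg
vapour 34.6→157 °C: 171.36 kJ/kg
Δh = 162.4 + 360 + 171.36 = 693.76 kJ/kg
Q = ṁ·Δh = 222.5 kg/min × 693.76 kJ/kg = 154360 kJ/min
|Q| = 2572.7 kW = 2.5727 MW

Q = 2.57 MW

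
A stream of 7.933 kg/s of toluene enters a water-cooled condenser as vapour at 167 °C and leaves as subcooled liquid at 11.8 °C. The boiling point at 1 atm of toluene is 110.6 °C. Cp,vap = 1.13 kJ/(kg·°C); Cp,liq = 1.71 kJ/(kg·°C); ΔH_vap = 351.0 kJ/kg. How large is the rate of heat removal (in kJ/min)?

Q_c = 278000 kJ/min

vapour 167→110.6 °C: -63.732 kJ/kg
condensation at 110.6 °C: -351 kJ/kg
liquid 110.6→11.8 °C: -168.95 kJ/kg
Δh = -63.732 + -351 + -168.95 = -583.68 kJ/kg
Q = ṁ·Δh = 7.933 kg/s × -583.68 kJ/kg = -4630.3 kJ/s
|Q| = 4630.3 kW = 277820 kJ/min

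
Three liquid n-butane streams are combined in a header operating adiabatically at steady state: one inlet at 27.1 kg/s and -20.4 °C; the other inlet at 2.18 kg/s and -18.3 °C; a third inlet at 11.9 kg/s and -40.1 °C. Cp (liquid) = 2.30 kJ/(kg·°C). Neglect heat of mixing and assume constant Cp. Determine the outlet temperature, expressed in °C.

Adiabatic, steady state ⇒ Σ ṁᵢCp,ᵢ(T_out − Tᵢ) = 0
Σ ṁᵢCp,ᵢTᵢ = 27.1×2.30×-20.4 + 2.18×2.30×-18.3 + 11.9×2.30×-40.1 = -2460.8
Σ ṁᵢCp,ᵢ = 27.1×2.30 + 2.18×2.30 + 11.9×2.30 = 94.714
T_out = -2460.8 / 94.714 = -25.982 °C

T_out = -26.0 °C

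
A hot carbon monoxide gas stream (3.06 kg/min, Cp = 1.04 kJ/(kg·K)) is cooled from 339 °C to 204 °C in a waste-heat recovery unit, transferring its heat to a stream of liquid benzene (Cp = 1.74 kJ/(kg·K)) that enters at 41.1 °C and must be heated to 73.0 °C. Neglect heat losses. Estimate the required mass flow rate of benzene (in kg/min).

Heat released by hot stream: Q = 3.06 × 1.04 × (339 − 204) = 429.62 kJ/min
Energy balance on cold side (adiabatic exchanger): Q = ṁ_c·Cp_c·(T_c,out − T_c,in)
ṁ_c = 429.62 / [1.74 × (73.0 − 41.1)] = 7.7401 kg/min

ṁ_c = 7.74 kg/min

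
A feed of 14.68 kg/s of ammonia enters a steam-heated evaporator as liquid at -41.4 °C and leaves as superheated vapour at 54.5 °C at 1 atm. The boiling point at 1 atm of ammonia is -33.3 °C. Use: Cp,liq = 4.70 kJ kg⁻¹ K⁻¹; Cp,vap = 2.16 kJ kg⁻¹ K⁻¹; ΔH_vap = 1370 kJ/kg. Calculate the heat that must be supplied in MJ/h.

liquid -41.4→-33.3 °C: 38.07 kJ/kg
vaporisation at -33.3 °C: 1370 kJ/kg
vapour -33.3→54.5 °C: 189.65 kJ/kg
Δh = 38.07 + 1370 + 189.65 = 1597.7 kJ/kg
Q = ṁ·Δh = 14.68 kg/s × 1597.7 kJ/kg = 23455 kJ/s
|Q| = 23455 kW = 84436 MJ/h

Q = 84400 MJ/h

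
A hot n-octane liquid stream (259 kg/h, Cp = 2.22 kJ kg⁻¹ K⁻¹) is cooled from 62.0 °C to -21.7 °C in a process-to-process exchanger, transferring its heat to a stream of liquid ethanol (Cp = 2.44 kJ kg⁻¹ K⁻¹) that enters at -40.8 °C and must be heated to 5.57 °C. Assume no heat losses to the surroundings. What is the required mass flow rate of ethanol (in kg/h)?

Heat released by hot stream: Q = 259 × 2.22 × (62.0 − -21.7) = 48126 kJ/h
Energy balance on cold side (adiabatic exchanger): Q = ṁ_c·Cp_c·(T_c,out − T_c,in)
ṁ_c = 48126 / [2.44 × (5.57 − -40.8)] = 425.35 kg/h

ṁ_c = 425 kg/h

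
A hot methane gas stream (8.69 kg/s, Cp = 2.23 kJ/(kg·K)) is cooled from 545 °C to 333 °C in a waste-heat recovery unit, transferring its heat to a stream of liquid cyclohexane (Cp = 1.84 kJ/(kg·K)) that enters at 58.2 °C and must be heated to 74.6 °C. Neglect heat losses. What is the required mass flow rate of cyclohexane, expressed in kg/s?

ṁ_c = 136 kg/s

Heat released by hot stream: Q = 8.69 × 2.23 × (545 − 333) = 4108.3 kJ/s
Energy balance on cold side (adiabatic exchanger): Q = ṁ_c·Cp_c·(T_c,out − T_c,in)
ṁ_c = 4108.3 / [1.84 × (74.6 − 58.2)] = 136.14 kg/s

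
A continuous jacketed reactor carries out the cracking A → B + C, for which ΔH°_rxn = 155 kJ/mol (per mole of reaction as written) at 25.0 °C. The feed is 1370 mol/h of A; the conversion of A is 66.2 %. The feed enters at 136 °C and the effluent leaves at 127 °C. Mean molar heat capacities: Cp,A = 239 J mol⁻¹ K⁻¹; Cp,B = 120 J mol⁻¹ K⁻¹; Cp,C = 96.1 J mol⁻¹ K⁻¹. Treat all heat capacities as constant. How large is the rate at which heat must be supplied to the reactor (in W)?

Extent of reaction ξ = 0.662 × 1370 = 906.94 mol/h
Reaction term: ξ·ΔH°_rxn = 906.94 × 155 = 140580 kJ/h
Sensible, feed 136→25 °C: -36345 kJ/h
Outlet flows (mol/h): A 463.06, B 906.94, C 906.94
Sensible, products 25→127 °C: 31279 kJ/h
Q = ΔH = 135510 kJ/h = 37.642 kW
Heat supplied = 37642 W

Q_in = 37600 W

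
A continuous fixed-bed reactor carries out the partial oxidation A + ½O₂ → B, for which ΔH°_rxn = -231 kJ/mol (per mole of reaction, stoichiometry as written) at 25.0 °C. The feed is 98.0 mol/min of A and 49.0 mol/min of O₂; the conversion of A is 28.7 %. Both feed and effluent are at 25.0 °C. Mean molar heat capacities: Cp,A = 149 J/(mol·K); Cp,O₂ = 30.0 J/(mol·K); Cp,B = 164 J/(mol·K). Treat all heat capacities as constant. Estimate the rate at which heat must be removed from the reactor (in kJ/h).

Q_out = 390000 kJ/h

Extent of reaction ξ = 0.287 × 98.0 = 28.126 mol/min
Reaction term: ξ·ΔH°_rxn = 28.126 × -231 = -6497.1 kJ/min
Q = ΔH = -6497.1 kJ/min = -108.29 kW
Heat removed = 389830 kJ/h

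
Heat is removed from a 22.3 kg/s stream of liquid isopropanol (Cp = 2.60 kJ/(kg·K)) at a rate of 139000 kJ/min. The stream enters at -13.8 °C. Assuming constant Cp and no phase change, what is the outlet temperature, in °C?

Q = 139000 kJ/min = 2316.7 kJ/s
ΔT = Q/(ṁ·Cp) = 2316.7/(22.3×2.60) = 39.956 K
T_out = -13.8 − 39.956 = -53.756 °C

T_out = -53.8 °C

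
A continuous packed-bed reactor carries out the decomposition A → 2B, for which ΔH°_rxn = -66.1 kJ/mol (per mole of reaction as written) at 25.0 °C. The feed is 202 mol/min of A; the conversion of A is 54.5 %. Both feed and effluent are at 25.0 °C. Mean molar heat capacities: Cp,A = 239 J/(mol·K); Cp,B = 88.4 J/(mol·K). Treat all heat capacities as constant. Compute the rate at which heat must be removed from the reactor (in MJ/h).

Q_out = 437 MJ/h

Extent of reaction ξ = 0.545 × 202 = 110.09 mol/min
Reaction term: ξ·ΔH°_rxn = 110.09 × -66.1 = -7276.9 kJ/min
Q = ΔH = -7276.9 kJ/min = -121.28 kW
Heat removed = 436.62 MJ/h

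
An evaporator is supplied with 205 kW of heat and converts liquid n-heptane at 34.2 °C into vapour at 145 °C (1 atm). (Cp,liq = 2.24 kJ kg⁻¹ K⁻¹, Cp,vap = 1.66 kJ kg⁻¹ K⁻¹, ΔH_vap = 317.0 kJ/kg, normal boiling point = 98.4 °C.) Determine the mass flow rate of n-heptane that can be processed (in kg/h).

Δh = 2.24×(98.4−34.2) + 317.0 + 1.66×(145−98.4) = 538.16 kJ/kg
Q = 205 kW = 205 kJ/s = 738000 kJ/h
ṁ = Q/Δh = 738000 / 538.16 = 1371.3 kg/h

ṁ = 1370 kg/h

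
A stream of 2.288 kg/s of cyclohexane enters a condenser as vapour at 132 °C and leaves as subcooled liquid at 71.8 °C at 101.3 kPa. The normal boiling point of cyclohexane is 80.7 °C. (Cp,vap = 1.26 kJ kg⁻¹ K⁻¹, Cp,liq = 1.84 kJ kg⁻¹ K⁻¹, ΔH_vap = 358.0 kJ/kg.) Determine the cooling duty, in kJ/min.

Q_c = 60300 kJ/min

vapour 132→80.7 °C: -64.638 kJ/kg
condensation at 80.7 °C: -358 kJ/kg
liquid 80.7→71.8 °C: -16.376 kJ/kg
Δh = -64.638 + -358 + -16.376 = -439.01 kJ/kg
Q = ṁ·Δh = 2.288 kg/s × -439.01 kJ/kg = -1004.5 kJ/s
|Q| = 1004.5 kW = 60268 kJ/min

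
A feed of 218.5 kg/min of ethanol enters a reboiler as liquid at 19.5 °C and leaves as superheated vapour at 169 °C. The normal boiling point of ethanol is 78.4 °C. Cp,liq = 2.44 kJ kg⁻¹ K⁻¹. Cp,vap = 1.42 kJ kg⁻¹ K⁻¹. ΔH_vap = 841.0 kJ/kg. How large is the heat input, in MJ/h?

Q = 14600 MJ/h

liquid 19.5→78.4 °C: 143.72 kJ/kg
vaporisation at 78.4 °C: 841 kJ/kg
vapour 78.4→169 °C: 128.65 kJ/kg
Δh = 143.72 + 841 + 128.65 = 1113.4 kJ/kg
Q = ṁ·Δh = 218.5 kg/min × 1113.4 kJ/kg = 243270 kJ/min
|Q| = 4054.5 kW = 14596 MJ/h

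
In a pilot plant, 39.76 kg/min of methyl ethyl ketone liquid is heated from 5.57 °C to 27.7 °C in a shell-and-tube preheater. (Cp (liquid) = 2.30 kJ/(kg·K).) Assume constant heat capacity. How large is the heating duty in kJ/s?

Q = ṁ·Cp·ΔT = 39.76 × 2.30 × (27.7 − 5.57) = 2023.7 kJ/min
Converting: 2023.7 / 60 s = 33.729 kW

Q = 33.7 kJ/s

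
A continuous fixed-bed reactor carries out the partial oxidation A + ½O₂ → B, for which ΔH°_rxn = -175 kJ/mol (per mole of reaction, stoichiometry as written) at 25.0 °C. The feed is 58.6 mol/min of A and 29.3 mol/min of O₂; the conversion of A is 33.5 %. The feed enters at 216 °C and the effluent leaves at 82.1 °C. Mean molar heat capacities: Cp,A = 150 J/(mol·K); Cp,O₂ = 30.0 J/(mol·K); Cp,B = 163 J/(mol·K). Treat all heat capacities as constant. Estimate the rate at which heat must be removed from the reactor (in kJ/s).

Extent of reaction ξ = 0.335 × 58.6 = 19.631 mol/min
Reaction term: ξ·ΔH°_rxn = 19.631 × -175 = -3435.4 kJ/min
Sensible, feed 216→25 °C: -1846.8 kJ/min
Outlet flows (mol/min): A 38.969, O₂ 19.485, B 19.631
Sensible, products 25→82.1 °C: 549.86 kJ/min
Q = ΔH = -4732.3 kJ/min = -78.872 kW
Heat removed = 78.872 kJ/s

Q_out = 78.9 kJ/s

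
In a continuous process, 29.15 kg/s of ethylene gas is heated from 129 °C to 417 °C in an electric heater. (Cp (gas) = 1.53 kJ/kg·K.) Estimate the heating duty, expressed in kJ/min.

Q = ṁ·Cp·ΔT = 29.15 × 1.53 × (417 − 129) = 12845 kJ/s
Heating duty = 770680 kJ/min

Q = 771000 kJ/min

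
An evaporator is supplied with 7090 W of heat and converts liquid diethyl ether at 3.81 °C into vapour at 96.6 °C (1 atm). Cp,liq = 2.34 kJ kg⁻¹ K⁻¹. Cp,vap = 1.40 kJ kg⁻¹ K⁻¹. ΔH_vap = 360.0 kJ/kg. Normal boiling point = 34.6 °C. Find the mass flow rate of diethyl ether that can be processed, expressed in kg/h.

Δh = 2.34×(34.6−3.81) + 360.0 + 1.40×(96.6−34.6) = 518.85 kJ/kg
Q = 7090 W = 7.09 kJ/s = 25524 kJ/h
ṁ = Q/Δh = 25524 / 518.85 = 49.194 kg/h

ṁ = 49.2 kg/h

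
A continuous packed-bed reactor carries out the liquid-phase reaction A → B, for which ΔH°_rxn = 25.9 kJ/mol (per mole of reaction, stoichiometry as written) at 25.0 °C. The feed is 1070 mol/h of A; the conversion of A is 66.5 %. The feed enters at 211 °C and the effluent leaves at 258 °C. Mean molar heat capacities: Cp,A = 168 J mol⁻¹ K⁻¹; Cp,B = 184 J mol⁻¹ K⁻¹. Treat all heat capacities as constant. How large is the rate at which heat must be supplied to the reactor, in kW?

Q_in = 8.20 kW

Extent of reaction ξ = 0.665 × 1070 = 711.55 mol/h
Reaction term: ξ·ΔH°_rxn = 711.55 × 25.9 = 18429 kJ/h
Sensible, feed 211→25 °C: -33435 kJ/h
Outlet flows (mol/h): A 358.45, B 711.55
Sensible, products 25→258 °C: 44537 kJ/h
Q = ΔH = 29531 kJ/h = 8.2029 kW
Heat supplied = 8.2029 kW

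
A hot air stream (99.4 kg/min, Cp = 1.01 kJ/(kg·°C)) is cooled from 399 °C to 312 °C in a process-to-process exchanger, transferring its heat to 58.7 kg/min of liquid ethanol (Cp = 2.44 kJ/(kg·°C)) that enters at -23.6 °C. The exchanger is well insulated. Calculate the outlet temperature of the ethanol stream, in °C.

T_c,out = 37.4 °C

Heat released by hot stream: Q = 99.4 × 1.01 × (399 − 312) = 8734.3 kJ/min
Energy balance on cold side (adiabatic exchanger): Q = ṁ_c·Cp_c·(T_c,out − T_c,in)
T_c,out = -23.6 + 8734.3/(58.7 × 2.44) = 37.382 °C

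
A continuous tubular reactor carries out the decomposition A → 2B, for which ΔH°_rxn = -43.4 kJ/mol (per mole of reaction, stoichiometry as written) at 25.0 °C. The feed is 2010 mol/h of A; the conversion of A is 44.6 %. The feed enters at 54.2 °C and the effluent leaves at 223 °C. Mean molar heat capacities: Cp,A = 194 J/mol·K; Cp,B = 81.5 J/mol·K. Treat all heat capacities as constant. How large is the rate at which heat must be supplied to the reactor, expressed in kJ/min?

Q_in = 357 kJ/min

Extent of reaction ξ = 0.446 × 2010 = 896.46 mol/h
Reaction term: ξ·ΔH°_rxn = 896.46 × -43.4 = -38906 kJ/h
Sensible, feed 54.2→25 °C: -11386 kJ/h
Outlet flows (mol/h): A 1113.5, B 1792.9
Sensible, products 25→223 °C: 71706 kJ/h
Q = ΔH = 21413 kJ/h = 5.9481 kW
Heat supplied = 356.88 kJ/min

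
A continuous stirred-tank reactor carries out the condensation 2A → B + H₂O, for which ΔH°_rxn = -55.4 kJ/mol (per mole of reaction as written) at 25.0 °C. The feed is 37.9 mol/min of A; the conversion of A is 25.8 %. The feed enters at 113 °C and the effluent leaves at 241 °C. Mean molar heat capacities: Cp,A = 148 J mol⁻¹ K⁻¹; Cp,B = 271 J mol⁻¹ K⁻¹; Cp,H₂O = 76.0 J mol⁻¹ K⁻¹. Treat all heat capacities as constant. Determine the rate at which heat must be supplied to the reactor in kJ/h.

Extent of reaction ξ = 0.258 × 37.9 / 2 = 4.8891 mol/min
Reaction term: ξ·ΔH°_rxn = 4.8891 × -55.4 = -270.86 kJ/min
Sensible, feed 113→25 °C: -493.61 kJ/min
Outlet flows (mol/min): A 28.122, B 4.8891, H₂O 4.8891
Sensible, products 25→241 °C: 1265.4 kJ/min
Q = ΔH = 500.98 kJ/min = 8.3497 kW
Heat supplied = 30059 kJ/h

Q_in = 30100 kJ/h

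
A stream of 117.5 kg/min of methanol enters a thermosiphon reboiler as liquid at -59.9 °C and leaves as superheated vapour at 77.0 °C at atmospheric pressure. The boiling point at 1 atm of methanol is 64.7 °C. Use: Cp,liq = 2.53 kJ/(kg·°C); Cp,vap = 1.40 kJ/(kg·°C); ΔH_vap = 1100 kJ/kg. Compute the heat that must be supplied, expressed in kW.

Q = 2810 kW

liquid -59.9→64.7 °C: 315.24 kJ/kg
vaporisation at 64.7 °C: 1100 kJ/kg
vapour 64.7→77.0 °C: 17.22 kJ/kg
Δh = 315.24 + 1100 + 17.22 = 1432.5 kJ/kg
Q = ṁ·Δh = 117.5 kg/min × 1432.5 kJ/kg = 168310 kJ/min
|Q| = 2805.2 kW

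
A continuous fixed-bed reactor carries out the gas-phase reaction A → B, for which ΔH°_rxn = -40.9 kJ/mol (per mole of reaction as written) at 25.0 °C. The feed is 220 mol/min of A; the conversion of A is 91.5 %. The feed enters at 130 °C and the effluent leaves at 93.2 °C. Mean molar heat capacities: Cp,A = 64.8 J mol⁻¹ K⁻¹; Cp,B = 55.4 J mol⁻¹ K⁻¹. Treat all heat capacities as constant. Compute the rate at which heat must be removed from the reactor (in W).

Q_out = 148000 W

Extent of reaction ξ = 0.915 × 220 = 201.3 mol/min
Reaction term: ξ·ΔH°_rxn = 201.3 × -40.9 = -8233.2 kJ/min
Sensible, feed 130→25 °C: -1496.9 kJ/min
Outlet flows (mol/min): A 18.7, B 201.3
Sensible, products 25→93.2 °C: 843.21 kJ/min
Q = ΔH = -8886.8 kJ/min = -148.11 kW
Heat removed = 148110 W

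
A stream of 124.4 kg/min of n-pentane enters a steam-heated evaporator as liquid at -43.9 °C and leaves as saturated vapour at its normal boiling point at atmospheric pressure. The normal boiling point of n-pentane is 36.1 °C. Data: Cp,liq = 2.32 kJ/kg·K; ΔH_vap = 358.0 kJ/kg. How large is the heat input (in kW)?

Q = 1130 kW

liquid -43.9→36.1 °C: 185.6 kJ/kg
vaporisation at 36.1 °C: 358 kJ/kg
Δh = 185.6 + 358 = 543.6 kJ/kg
Q = ṁ·Δh = 124.4 kg/min × 543.6 kJ/kg = 67624 kJ/min
|Q| = 1127.1 kW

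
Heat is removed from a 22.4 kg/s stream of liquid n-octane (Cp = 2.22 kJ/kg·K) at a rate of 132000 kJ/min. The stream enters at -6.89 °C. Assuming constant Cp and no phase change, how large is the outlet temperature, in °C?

T_out = -51.1 °C

Q = 132000 kJ/min = 2200 kJ/s
ΔT = Q/(ṁ·Cp) = 2200/(22.4×2.22) = 44.241 K
T_out = -6.89 − 44.241 = -51.131 °C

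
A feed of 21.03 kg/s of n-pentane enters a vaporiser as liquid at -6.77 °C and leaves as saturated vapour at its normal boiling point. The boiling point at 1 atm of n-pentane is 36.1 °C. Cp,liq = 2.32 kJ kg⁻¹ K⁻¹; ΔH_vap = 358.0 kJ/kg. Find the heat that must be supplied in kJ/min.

liquid -6.77→36.1 °C: 99.458 kJ/kg
vaporisation at 36.1 °C: 358 kJ/kg
Δh = 99.458 + 358 = 457.46 kJ/kg
Q = ṁ·Δh = 21.03 kg/s × 457.46 kJ/kg = 9620.4 kJ/s
|Q| = 9620.4 kW = 577220 kJ/min

Q = 577000 kJ/min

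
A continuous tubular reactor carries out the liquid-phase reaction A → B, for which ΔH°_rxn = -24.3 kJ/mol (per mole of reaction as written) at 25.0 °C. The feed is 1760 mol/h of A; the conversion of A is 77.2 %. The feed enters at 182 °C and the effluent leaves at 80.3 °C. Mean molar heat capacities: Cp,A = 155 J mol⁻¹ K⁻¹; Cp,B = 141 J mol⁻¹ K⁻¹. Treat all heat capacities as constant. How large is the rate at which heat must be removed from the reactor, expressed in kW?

Q_out = 17.2 kW

Extent of reaction ξ = 0.772 × 1760 = 1358.7 mol/h
Reaction term: ξ·ΔH°_rxn = 1358.7 × -24.3 = -33017 kJ/h
Sensible, feed 182→25 °C: -42830 kJ/h
Outlet flows (mol/h): A 401.28, B 1358.7
Sensible, products 25→80.3 °C: 14034 kJ/h
Q = ΔH = -61813 kJ/h = -17.17 kW
Heat removed = 17.17 kW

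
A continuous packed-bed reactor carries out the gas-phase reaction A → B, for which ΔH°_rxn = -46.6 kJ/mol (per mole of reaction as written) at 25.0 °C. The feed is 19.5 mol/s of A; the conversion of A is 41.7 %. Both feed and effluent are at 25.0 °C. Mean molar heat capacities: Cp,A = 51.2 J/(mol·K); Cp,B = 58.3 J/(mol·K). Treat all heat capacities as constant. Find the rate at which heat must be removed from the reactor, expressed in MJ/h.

Q_out = 1360 MJ/h

Extent of reaction ξ = 0.417 × 19.5 = 8.1315 mol/s
Reaction term: ξ·ΔH°_rxn = 8.1315 × -46.6 = -378.93 kJ/s
Q = ΔH = -378.93 kJ/s = -378.93 kW
Heat removed = 1364.1 MJ/h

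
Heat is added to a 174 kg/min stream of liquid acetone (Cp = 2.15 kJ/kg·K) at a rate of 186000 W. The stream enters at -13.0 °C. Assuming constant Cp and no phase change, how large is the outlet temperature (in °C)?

T_out = 16.8 °C

Q = 186000 W = 11160 kJ/min
ΔT = Q/(ṁ·Cp) = 11160/(174×2.15) = 29.832 K
T_out = -13.0 + 29.832 = 16.832 °C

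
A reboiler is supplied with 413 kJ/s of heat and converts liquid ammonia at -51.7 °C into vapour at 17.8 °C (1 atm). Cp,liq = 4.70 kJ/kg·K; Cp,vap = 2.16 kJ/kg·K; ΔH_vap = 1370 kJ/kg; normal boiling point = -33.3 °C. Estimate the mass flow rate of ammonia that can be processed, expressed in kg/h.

Δh = 4.70×(-33.3−-51.7) + 1370 + 2.16×(17.8−-33.3) = 1566.9 kJ/kg
Q = 413 kJ/s = 413 kJ/s = 1.4868e+06 kJ/h
ṁ = Q/Δh = 1.4868e+06 / 1566.9 = 948.91 kg/h

ṁ = 949 kg/h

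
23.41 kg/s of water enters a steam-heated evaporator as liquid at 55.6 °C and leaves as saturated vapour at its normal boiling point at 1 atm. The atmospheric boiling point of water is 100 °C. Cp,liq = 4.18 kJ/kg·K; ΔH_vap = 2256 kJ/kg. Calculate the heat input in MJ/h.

liquid 55.6→100 °C: 185.59 kJ/kg
vaporisation at 100 °C: 2256 kJ/kg
Δh = 185.59 + 2256 = 2441.6 kJ/kg
Q = ṁ·Δh = 23.41 kg/s × 2441.6 kJ/kg = 57158 kJ/s
|Q| = 57158 kW = 205770 MJ/h

Q = 206000 MJ/h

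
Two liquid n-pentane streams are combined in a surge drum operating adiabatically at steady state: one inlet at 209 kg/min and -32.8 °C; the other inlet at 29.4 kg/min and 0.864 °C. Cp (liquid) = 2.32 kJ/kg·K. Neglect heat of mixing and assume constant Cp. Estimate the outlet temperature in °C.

T_out = -28.6 °C

Adiabatic, steady state ⇒ Σ ṁᵢCp,ᵢ(T_out − Tᵢ) = 0
T_out = Σ ṁᵢCp,ᵢTᵢ / Σ ṁᵢCp,ᵢ
      = -15845 / 553.09 = -28.648 °C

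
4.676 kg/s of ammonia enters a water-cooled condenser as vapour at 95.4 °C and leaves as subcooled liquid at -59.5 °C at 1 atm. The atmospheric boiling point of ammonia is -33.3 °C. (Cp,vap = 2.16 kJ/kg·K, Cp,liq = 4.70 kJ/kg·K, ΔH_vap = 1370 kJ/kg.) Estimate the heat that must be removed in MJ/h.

vapour 95.4→-33.3 °C: -277.99 kJ/kg
condensation at -33.3 °C: -1370 kJ/kg
liquid -33.3→-59.5 °C: -123.14 kJ/kg
Δh = -277.99 + -1370 + -123.14 = -1771.1 kJ/kg
Q = ṁ·Δh = 4.676 kg/s × -1771.1 kJ/kg = -8281.8 kJ/s
|Q| = 8281.8 kW = 29815 MJ/h

Q_c = 29800 MJ/h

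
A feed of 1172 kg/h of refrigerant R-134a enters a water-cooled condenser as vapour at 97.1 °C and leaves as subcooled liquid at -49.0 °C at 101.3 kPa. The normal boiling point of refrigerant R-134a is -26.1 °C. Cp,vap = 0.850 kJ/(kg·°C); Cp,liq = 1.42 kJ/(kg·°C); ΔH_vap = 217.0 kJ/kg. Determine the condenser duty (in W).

vapour 97.1→-26.1 °C: -104.72 kJ/kg
condensation at -26.1 °C: -217 kJ/kg
liquid -26.1→-49.0 °C: -32.518 kJ/kg
Δh = -104.72 + -217 + -32.518 = -354.24 kJ/kg
Q = ṁ·Δh = 1172 kg/h × -354.24 kJ/kg = -415170 kJ/h
|Q| = 115.32 kW = 115320 W

Q_c = 115000 W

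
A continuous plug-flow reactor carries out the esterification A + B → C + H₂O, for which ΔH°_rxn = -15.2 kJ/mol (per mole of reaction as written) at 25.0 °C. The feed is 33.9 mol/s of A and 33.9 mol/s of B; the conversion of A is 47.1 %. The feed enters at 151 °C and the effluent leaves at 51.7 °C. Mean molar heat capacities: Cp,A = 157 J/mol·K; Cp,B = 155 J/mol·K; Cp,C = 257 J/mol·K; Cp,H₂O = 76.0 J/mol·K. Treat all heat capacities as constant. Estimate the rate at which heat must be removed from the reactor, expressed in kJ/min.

Q_out = 77000 kJ/min

Extent of reaction ξ = 0.471 × 33.9 = 15.967 mol/s
Reaction term: ξ·ΔH°_rxn = 15.967 × -15.2 = -242.7 kJ/s
Sensible, feed 151→25 °C: -1332.7 kJ/s
Outlet flows (mol/s): A 17.933, B 17.933, C 15.967, H₂O 15.967
Sensible, products 25→51.7 °C: 291.35 kJ/s
Q = ΔH = -1284 kJ/s = -1284 kW
Heat removed = 77041 kJ/min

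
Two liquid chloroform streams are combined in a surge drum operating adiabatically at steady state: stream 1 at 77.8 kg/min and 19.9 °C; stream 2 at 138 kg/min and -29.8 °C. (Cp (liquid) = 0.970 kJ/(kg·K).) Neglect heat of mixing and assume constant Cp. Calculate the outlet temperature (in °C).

T_out = -11.9 °C

Energy balance with Q = 0: Σ ṁᵢCp,ᵢ(T_out − Tᵢ) = 0
T_out = Σ ṁᵢCp,ᵢTᵢ / Σ ṁᵢCp,ᵢ
      = -2487.3 / 209.33 = -11.882 °C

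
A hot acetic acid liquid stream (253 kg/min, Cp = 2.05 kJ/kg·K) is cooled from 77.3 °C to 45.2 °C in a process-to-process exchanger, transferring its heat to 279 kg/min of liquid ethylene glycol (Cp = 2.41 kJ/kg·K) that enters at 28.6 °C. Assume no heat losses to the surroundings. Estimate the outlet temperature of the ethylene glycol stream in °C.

Heat released by hot stream: Q = 253 × 2.05 × (77.3 − 45.2) = 16649 kJ/min
Energy balance on cold side (adiabatic exchanger): Q = ṁ_c·Cp_c·(T_c,out − T_c,in)
T_c,out = 28.6 + 16649/(279 × 2.41) = 53.36 °C

T_c,out = 53.4 °C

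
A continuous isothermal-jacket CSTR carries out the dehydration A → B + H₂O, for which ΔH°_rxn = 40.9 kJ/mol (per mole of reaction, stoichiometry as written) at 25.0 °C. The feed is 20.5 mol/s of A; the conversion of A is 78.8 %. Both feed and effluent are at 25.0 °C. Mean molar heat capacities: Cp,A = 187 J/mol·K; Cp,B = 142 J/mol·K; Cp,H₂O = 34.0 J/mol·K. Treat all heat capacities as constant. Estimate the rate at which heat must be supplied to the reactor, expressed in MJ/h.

Extent of reaction ξ = 0.788 × 20.5 = 16.154 mol/s
Reaction term: ξ·ΔH°_rxn = 16.154 × 40.9 = 660.7 kJ/s
Q = ΔH = 660.7 kJ/s = 660.7 kW
Heat supplied = 2378.5 MJ/h

Q_in = 2380 MJ/h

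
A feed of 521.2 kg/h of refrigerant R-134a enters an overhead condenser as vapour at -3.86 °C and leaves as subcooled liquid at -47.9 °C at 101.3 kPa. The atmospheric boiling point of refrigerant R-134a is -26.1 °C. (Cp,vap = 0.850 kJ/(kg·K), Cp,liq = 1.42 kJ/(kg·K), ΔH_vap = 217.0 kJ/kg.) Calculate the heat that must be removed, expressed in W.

vapour -3.86→-26.1 °C: -18.904 kJ/kg
condensation at -26.1 °C: -217 kJ/kg
liquid -26.1→-47.9 °C: -30.956 kJ/kg
Δh = -18.904 + -217 + -30.956 = -266.86 kJ/kg
Q = ṁ·Δh = 521.2 kg/h × -266.86 kJ/kg = -139090 kJ/h
|Q| = 38.635 kW = 38635 W

Q_c = 38600 W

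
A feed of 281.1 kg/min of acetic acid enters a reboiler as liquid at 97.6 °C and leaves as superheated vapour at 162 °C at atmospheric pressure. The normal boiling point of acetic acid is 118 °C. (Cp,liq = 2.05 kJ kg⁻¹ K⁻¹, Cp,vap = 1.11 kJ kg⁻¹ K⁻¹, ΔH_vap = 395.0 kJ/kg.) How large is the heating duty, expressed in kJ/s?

Q = 2280 kJ/s

liquid 97.6→118 °C: 41.82 kJ/kg
vaporisation at 118 °C: 395 kJ/kg
vapour 118→162 °C: 48.84 kJ/kg
Δh = 41.82 + 395 + 48.84 = 485.66 kJ/kg
Q = ṁ·Δh = 281.1 kg/min × 485.66 kJ/kg = 136520 kJ/min
|Q| = 2275.3 kW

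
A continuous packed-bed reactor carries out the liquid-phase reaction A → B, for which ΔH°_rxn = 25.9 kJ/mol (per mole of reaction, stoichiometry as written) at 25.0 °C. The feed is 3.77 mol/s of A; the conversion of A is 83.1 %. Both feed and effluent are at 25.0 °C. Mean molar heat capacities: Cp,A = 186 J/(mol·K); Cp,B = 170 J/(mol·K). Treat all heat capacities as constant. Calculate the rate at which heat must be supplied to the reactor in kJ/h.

Extent of reaction ξ = 0.831 × 3.77 = 3.1329 mol/s
Reaction term: ξ·ΔH°_rxn = 3.1329 × 25.9 = 81.141 kJ/s
Q = ΔH = 81.141 kJ/s = 81.141 kW
Heat supplied = 292110 kJ/h

Q_in = 292000 kJ/h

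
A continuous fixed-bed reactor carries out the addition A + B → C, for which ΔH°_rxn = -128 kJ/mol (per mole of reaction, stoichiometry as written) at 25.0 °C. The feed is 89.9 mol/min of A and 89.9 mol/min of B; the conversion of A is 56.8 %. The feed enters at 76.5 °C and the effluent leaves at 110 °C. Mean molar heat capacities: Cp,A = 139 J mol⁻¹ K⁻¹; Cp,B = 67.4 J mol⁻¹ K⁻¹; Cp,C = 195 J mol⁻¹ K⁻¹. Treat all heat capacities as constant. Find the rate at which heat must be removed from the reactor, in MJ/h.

Extent of reaction ξ = 0.568 × 89.9 = 51.063 mol/min
Reaction term: ξ·ΔH°_rxn = 51.063 × -128 = -6536.1 kJ/min
Sensible, feed 76.5→25 °C: -955.6 kJ/min
Outlet flows (mol/min): A 38.837, B 38.837, C 51.063
Sensible, products 25→110 °C: 1527.7 kJ/min
Q = ΔH = -5964 kJ/min = -99.399 kW
Heat removed = 357.84 MJ/h

Q_out = 358 MJ/h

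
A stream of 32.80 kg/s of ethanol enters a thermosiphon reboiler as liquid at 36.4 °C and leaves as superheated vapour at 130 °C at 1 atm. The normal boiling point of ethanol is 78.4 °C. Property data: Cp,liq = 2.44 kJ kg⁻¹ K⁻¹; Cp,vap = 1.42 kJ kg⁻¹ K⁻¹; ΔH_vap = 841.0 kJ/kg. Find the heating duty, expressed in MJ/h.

liquid 36.4→78.4 °C: 102.48 kJ/kg
vaporisation at 78.4 °C: 841 kJ/kg
vapour 78.4→130 °C: 73.272 kJ/kg
Δh = 102.48 + 841 + 73.272 = 1016.8 kJ/kg
Q = ṁ·Δh = 32.80 kg/s × 1016.8 kJ/kg = 33349 kJ/s
|Q| = 33349 kW = 120060 MJ/h

Q = 120000 MJ/h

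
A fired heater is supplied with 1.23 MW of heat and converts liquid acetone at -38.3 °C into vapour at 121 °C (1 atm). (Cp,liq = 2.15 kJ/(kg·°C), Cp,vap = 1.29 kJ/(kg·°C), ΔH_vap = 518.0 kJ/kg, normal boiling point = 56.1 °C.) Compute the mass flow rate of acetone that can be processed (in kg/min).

Δh = 2.15×(56.1−-38.3) + 518.0 + 1.29×(121−56.1) = 804.68 kJ/kg
Q = 1.23 MW = 1230 kJ/s = 73800 kJ/min
ṁ = Q/Δh = 73800 / 804.68 = 91.713 kg/min

ṁ = 91.7 kg/min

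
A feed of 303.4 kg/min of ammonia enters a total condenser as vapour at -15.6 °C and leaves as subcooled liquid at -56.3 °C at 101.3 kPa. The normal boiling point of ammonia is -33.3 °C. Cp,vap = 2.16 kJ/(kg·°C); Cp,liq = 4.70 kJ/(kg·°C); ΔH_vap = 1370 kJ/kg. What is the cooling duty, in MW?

Q_c = 7.67 MW

vapour -15.6→-33.3 °C: -38.232 kJ/kg
condensation at -33.3 °C: -1370 kJ/kg
liquid -33.3→-56.3 °C: -108.1 kJ/kg
Δh = -38.232 + -1370 + -108.1 = -1516.3 kJ/kg
Q = ṁ·Δh = 303.4 kg/min × -1516.3 kJ/kg = -460060 kJ/min
|Q| = 7667.6 kW = 7.6676 MW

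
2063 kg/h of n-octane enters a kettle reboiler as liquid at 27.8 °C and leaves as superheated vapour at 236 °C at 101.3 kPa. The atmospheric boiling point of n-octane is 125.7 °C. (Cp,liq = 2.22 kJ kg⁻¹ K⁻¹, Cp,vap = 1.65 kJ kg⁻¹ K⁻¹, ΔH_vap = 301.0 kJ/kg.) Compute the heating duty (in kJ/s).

Q = 401 kJ/s

liquid 27.8→125.7 °C: 217.34 kJ/kg
vaporisation at 125.7 °C: 301 kJ/kg
vapour 125.7→236 °C: 181.99 kJ/kg
Δh = 217.34 + 301 + 181.99 = 700.33 kJ/kg
Q = ṁ·Δh = 2063 kg/h × 700.33 kJ/kg = 1.4448e+06 kJ/h
|Q| = 401.33 kW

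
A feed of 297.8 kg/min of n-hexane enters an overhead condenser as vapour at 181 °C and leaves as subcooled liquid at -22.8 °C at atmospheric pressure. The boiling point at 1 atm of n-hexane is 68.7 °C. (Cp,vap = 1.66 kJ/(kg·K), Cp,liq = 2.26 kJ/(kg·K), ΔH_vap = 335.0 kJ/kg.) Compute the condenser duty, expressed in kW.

vapour 181→68.7 °C: -186.42 kJ/kg
condensation at 68.7 °C: -335 kJ/kg
liquid 68.7→-22.8 °C: -206.79 kJ/kg
Δh = -186.42 + -335 + -206.79 = -728.21 kJ/kg
Q = ṁ·Δh = 297.8 kg/min × -728.21 kJ/kg = -216860 kJ/min
|Q| = 3614.3 kW

Q_c = 3610 kW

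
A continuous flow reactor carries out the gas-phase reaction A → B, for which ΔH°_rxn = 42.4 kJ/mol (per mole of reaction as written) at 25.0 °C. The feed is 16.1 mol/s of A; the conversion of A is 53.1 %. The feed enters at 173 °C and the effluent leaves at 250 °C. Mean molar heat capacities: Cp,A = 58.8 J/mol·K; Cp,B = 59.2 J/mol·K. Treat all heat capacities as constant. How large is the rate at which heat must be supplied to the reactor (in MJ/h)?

Q_in = 1570 MJ/h

Extent of reaction ξ = 0.531 × 16.1 = 8.5491 mol/s
Reaction term: ξ·ΔH°_rxn = 8.5491 × 42.4 = 362.48 kJ/s
Sensible, feed 173→25 °C: -140.11 kJ/s
Outlet flows (mol/s): A 7.5509, B 8.5491
Sensible, products 25→250 °C: 213.77 kJ/s
Q = ΔH = 436.15 kJ/s = 436.15 kW
Heat supplied = 1570.1 MJ/h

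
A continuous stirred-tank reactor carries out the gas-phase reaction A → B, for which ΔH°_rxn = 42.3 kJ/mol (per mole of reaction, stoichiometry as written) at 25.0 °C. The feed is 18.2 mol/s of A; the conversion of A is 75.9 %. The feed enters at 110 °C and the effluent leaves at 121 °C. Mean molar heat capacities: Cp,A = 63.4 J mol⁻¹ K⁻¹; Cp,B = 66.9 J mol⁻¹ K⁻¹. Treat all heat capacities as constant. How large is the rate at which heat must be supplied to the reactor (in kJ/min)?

Extent of reaction ξ = 0.759 × 18.2 = 13.814 mol/s
Reaction term: ξ·ΔH°_rxn = 13.814 × 42.3 = 584.32 kJ/s
Sensible, feed 110→25 °C: -98.08 kJ/s
Outlet flows (mol/s): A 4.3862, B 13.814
Sensible, products 25→121 °C: 115.41 kJ/s
Q = ΔH = 601.66 kJ/s = 601.66 kW
Heat supplied = 36099 kJ/min

Q_in = 36100 kJ/min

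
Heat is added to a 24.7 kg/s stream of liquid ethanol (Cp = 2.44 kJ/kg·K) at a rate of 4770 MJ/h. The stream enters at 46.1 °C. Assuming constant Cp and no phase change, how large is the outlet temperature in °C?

Q = 4770 MJ/h = 1325 kJ/s
ΔT = Q/(ṁ·Cp) = 1325/(24.7×2.44) = 21.985 K
T_out = 46.1 + 21.985 = 68.085 °C

T_out = 68.1 °C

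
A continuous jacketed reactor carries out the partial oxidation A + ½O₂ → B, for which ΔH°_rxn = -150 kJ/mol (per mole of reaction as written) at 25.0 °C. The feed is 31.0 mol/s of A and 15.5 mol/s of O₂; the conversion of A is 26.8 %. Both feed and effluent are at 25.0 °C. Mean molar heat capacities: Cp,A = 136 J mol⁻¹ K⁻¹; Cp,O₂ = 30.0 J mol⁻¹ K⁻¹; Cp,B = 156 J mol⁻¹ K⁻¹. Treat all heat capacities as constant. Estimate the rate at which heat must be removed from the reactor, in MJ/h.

Extent of reaction ξ = 0.268 × 31.0 = 8.308 mol/s
Reaction term: ξ·ΔH°_rxn = 8.308 × -150 = -1246.2 kJ/s
Q = ΔH = -1246.2 kJ/s = -1246.2 kW
Heat removed = 4486.3 MJ/h

Q_out = 4490 MJ/h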